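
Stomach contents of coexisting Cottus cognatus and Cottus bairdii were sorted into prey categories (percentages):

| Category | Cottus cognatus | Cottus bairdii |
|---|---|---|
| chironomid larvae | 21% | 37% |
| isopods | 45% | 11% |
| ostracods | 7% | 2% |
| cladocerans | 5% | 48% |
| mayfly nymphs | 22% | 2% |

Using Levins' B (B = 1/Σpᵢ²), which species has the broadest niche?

Convert percentages to proportions (divide by 100).
Σp_cognᵢ² = 0.21² + 0.45² + 0.07² + 0.05² + 0.22² = 0.0441 + 0.2025 + 0.0049 + 0.0025 + 0.0484 = 0.3024
B_cogn = 1 / 0.3024 = 3.3069
Σp_bairᵢ² = 0.37² + 0.11² + 0.02² + 0.48² + 0.02² = 0.1369 + 0.0121 + 0.0004 + 0.2304 + 0.0004 = 0.3802
B_bair = 1 / 0.3802 = 2.6302
Highest B → broadest niche (most generalist): Cottus cognatus (B = 3.31).

Cottus cognatus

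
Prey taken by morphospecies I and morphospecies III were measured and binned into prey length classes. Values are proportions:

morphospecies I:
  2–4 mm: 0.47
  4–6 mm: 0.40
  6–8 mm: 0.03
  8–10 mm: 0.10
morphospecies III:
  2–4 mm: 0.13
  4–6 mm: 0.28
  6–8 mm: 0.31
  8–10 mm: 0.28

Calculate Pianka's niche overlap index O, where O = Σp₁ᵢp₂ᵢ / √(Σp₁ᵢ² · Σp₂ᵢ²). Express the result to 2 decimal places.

0.65

Σ p₁ᵢp₂ᵢ = 0.0611 + 0.1120 + 0.0093 + 0.0280 = 0.2104
Σp_1ᵢ² = 0.47² + 0.40² + 0.03² + 0.10² = 0.2209 + 0.1600 + 0.0009 + 0.0100 = 0.3918
Σp_2ᵢ² = 0.13² + 0.28² + 0.31² + 0.28² = 0.0169 + 0.0784 + 0.0961 + 0.0784 = 0.2698
O = 0.2104 / √(0.3918 × 0.2698) = 0.2104 / 0.32513 = 0.6471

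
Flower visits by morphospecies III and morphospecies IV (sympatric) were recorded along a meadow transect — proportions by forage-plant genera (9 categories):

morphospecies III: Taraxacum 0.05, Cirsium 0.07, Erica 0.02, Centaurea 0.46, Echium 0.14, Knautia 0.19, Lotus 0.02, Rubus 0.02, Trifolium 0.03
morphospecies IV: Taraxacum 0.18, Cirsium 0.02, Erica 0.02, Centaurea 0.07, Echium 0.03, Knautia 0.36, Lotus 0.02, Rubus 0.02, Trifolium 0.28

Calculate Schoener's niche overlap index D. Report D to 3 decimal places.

0.450

Σ|p₁ᵢ − p₂ᵢ| = 0.13 + 0.05 + 0.00 + 0.39 + 0.11 + 0.17 + 0.00 + 0.00 + 0.25 = 1.10
D = 1 − ½ × 1.10 = 1 − 0.550 = 0.45000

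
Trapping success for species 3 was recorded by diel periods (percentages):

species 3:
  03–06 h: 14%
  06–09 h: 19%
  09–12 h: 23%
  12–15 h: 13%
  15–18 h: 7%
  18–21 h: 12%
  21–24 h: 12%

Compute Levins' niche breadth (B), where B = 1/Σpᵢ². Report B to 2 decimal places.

Convert percentages to proportions (divide by 100).
Σpᵢ² = 0.14² + 0.19² + 0.23² + 0.13² + 0.07² + 0.12² + 0.12² = 0.0196 + 0.0361 + 0.0529 + 0.0169 + 0.0049 + 0.0144 + 0.0144 = 0.1592
B = 1 / 0.1592 = 6.2814

6.28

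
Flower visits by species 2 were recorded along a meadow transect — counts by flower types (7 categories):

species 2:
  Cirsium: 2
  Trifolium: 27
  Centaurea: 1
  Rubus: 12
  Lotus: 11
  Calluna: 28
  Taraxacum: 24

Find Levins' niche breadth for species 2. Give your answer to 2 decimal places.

Proportions for species 2 (n=105): 2/105=0.0190, 27/105=0.2571, 1/105=0.0095, 12/105=0.1143, 11/105=0.1048, 28/105=0.2667, 24/105=0.2286
Σpᵢ² = 0.0190² + 0.2571² + 0.0095² + 0.1143² + 0.1048² + 0.2667² + 0.2286² = 0.000361 + 0.066100 + 0.000090 + 0.013064 + 0.010983 + 0.071129 + 0.052258 = 0.213985
B = 1 / 0.213985 = 4.6732

4.67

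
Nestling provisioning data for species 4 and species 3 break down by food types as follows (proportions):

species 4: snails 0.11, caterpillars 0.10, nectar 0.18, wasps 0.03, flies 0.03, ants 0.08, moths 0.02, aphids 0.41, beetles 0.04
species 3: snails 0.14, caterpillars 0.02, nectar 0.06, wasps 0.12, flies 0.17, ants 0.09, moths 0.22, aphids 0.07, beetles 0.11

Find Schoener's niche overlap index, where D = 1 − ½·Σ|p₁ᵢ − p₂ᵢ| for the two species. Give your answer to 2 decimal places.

Σ|p₁ᵢ − p₂ᵢ| = 0.03 + 0.08 + 0.12 + 0.09 + 0.14 + 0.01 + 0.20 + 0.34 + 0.07 = 1.08
D = 1 − ½ × 1.08 = 1 − 0.540 = 0.4600

0.46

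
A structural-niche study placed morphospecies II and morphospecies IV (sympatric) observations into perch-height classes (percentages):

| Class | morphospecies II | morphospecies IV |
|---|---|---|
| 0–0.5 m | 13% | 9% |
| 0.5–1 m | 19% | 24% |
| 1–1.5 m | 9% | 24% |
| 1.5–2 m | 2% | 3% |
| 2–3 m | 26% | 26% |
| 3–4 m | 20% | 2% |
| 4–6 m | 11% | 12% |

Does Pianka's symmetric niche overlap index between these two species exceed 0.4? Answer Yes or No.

Convert percentages to proportions (divide by 100).
Σ p₁ᵢp₂ᵢ = 0.0117 + 0.0456 + 0.0216 + 0.0006 + 0.0676 + 0.0040 + 0.0132 = 0.1643
Σp_1ᵢ² = 0.13² + 0.19² + 0.09² + 0.02² + 0.26² + 0.20² + 0.11² = 0.0169 + 0.0361 + 0.0081 + 0.0004 + 0.0676 + 0.0400 + 0.0121 = 0.1812
Σp_2ᵢ² = 0.09² + 0.24² + 0.24² + 0.03² + 0.26² + 0.02² + 0.12² = 0.0081 + 0.0576 + 0.0576 + 0.0009 + 0.0676 + 0.0004 + 0.0144 = 0.2066
O = 0.1643 / √(0.1812 × 0.2066) = 0.1643 / 0.19348 = 0.8492
O = 0.8492 > 0.4 → Yes.

Yes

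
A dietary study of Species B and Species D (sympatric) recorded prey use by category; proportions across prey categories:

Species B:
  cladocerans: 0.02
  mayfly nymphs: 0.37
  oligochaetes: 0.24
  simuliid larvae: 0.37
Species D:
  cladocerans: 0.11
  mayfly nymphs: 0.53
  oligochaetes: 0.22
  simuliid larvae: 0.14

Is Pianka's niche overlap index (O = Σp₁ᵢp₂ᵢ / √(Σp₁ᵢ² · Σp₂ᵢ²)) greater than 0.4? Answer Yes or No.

Yes

Σ p₁ᵢp₂ᵢ = 0.0022 + 0.1961 + 0.0528 + 0.0518 = 0.3029
Σp_1ᵢ² = 0.02² + 0.37² + 0.24² + 0.37² = 0.0004 + 0.1369 + 0.0576 + 0.1369 = 0.3318
Σp_2ᵢ² = 0.11² + 0.53² + 0.22² + 0.14² = 0.0121 + 0.2809 + 0.0484 + 0.0196 = 0.3610
O = 0.3029 / √(0.3318 × 0.3610) = 0.3029 / 0.34609 = 0.8752
O = 0.8752 > 0.4 → Yes.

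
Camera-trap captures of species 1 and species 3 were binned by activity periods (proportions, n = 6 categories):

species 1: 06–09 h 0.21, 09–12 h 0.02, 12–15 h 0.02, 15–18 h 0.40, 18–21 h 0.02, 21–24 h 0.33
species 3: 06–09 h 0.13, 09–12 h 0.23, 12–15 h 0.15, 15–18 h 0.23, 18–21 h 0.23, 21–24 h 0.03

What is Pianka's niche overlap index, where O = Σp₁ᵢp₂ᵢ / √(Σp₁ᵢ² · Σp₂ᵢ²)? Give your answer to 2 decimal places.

Σ p₁ᵢp₂ᵢ = 0.0273 + 0.0046 + 0.0030 + 0.0920 + 0.0046 + 0.0099 = 0.1414
Σp_1ᵢ² = 0.21² + 0.02² + 0.02² + 0.40² + 0.02² + 0.33² = 0.0441 + 0.0004 + 0.0004 + 0.1600 + 0.0004 + 0.1089 = 0.3142
Σp_2ᵢ² = 0.13² + 0.23² + 0.15² + 0.23² + 0.23² + 0.03² = 0.0169 + 0.0529 + 0.0225 + 0.0529 + 0.0529 + 0.0009 = 0.1990
O = 0.1414 / √(0.3142 × 0.1990) = 0.1414 / 0.25005 = 0.5655

0.57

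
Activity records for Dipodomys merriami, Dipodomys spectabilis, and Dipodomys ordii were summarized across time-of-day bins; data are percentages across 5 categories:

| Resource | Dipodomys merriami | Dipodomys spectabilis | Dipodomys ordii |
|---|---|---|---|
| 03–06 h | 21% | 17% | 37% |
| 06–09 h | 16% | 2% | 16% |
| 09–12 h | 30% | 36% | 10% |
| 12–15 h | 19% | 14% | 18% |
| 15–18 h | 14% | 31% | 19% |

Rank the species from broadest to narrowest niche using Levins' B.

Convert percentages to proportions (divide by 100).
Σp_merrᵢ² = 0.21² + 0.16² + 0.30² + 0.19² + 0.14² = 0.0441 + 0.0256 + 0.0900 + 0.0361 + 0.0196 = 0.2154
B_merr = 1 / 0.2154 = 4.6425
Σp_specᵢ² = 0.17² + 0.02² + 0.36² + 0.14² + 0.31² = 0.0289 + 0.0004 + 0.1296 + 0.0196 + 0.0961 = 0.2746
B_spec = 1 / 0.2746 = 3.6417
Σp_ordiᵢ² = 0.37² + 0.16² + 0.10² + 0.18² + 0.19² = 0.1369 + 0.0256 + 0.0100 + 0.0324 + 0.0361 = 0.2410
B_ordi = 1 / 0.2410 = 4.1494
Ranking by B (broadest → narrowest): Dipodomys merriami (4.64) > Dipodomys ordii (4.15) > Dipodomys spectabilis (3.64)

Dipodomys merriami > Dipodomys ordii > Dipodomys spectabilis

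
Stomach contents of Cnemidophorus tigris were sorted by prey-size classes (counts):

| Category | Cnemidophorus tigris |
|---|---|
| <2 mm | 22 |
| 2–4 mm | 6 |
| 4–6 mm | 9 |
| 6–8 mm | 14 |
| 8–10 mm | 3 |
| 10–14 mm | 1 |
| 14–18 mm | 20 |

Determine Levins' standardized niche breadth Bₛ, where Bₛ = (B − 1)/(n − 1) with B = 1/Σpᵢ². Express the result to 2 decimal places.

Proportions for Cnemidophorus tigris (n=75): 22/75=0.2933, 6/75=0.0800, 9/75=0.1200, 14/75=0.1867, 3/75=0.0400, 1/75=0.0133, 20/75=0.2667
Σpᵢ² = 0.2933² + 0.0800² + 0.1200² + 0.1867² + 0.0400² + 0.0133² + 0.2667² = 0.086025 + 0.006400 + 0.014400 + 0.034857 + 0.001600 + 0.000177 + 0.071129 = 0.214588
B = 1 / 0.214588 = 4.6601
Bₛ = (B − 1)/(n − 1) = (4.6601 − 1)/(7 − 1) = 3.6601/6 = 0.6100

0.61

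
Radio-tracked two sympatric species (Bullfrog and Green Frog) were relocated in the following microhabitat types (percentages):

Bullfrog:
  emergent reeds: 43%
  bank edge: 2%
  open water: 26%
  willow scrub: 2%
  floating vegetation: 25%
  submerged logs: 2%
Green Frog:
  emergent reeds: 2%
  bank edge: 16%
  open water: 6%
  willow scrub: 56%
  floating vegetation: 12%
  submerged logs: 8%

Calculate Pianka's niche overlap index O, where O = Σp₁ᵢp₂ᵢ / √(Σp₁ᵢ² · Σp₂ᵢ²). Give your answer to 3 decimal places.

0.207

Convert percentages to proportions (divide by 100).
Σ p₁ᵢp₂ᵢ = 0.0086 + 0.0032 + 0.0156 + 0.0112 + 0.0300 + 0.0016 = 0.0702
Σp_1ᵢ² = 0.43² + 0.02² + 0.26² + 0.02² + 0.25² + 0.02² = 0.1849 + 0.0004 + 0.0676 + 0.0004 + 0.0625 + 0.0004 = 0.3162
Σp_2ᵢ² = 0.02² + 0.16² + 0.06² + 0.56² + 0.12² + 0.08² = 0.0004 + 0.0256 + 0.0036 + 0.3136 + 0.0144 + 0.0064 = 0.3640
O = 0.0702 / √(0.3162 × 0.3640) = 0.0702 / 0.339259 = 0.20692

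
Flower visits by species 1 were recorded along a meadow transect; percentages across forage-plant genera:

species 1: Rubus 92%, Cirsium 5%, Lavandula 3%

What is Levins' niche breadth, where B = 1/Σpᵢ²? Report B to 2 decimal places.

1.18

Convert percentages to proportions (divide by 100).
Σpᵢ² = 0.92² + 0.05² + 0.03² = 0.8464 + 0.0025 + 0.0009 = 0.8498
B = 1 / 0.8498 = 1.1767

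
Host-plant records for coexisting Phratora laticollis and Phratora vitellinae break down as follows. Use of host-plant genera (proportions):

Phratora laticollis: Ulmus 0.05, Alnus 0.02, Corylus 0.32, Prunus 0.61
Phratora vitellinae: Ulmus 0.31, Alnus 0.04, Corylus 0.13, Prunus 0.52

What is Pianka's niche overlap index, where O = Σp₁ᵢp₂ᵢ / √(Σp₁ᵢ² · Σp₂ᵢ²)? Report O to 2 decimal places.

Σ p₁ᵢp₂ᵢ = 0.0155 + 0.0008 + 0.0416 + 0.3172 = 0.3751
Σp_1ᵢ² = 0.05² + 0.02² + 0.32² + 0.61² = 0.0025 + 0.0004 + 0.1024 + 0.3721 = 0.4774
Σp_2ᵢ² = 0.31² + 0.04² + 0.13² + 0.52² = 0.0961 + 0.0016 + 0.0169 + 0.2704 = 0.3850
O = 0.3751 / √(0.4774 × 0.3850) = 0.3751 / 0.42872 = 0.8749

0.87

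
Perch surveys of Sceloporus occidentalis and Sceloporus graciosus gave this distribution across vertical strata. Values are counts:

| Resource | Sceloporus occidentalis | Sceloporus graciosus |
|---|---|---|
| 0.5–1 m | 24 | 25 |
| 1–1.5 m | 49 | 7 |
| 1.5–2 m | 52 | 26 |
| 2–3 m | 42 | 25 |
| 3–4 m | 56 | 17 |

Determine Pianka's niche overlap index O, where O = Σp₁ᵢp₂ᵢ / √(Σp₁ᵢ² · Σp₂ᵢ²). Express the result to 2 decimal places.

Proportions for Sceloporus occidentalis (n=223): 24/223=0.1076, 49/223=0.2197, 52/223=0.2332, 42/223=0.1883, 56/223=0.2511
Proportions for Sceloporus graciosus (n=100): 25/100=0.2500, 7/100=0.0700, 26/100=0.2600, 25/100=0.2500, 17/100=0.1700
Σ p₁ᵢp₂ᵢ = 0.026900 + 0.015379 + 0.060632 + 0.047075 + 0.042687 = 0.192673
Σp_1ᵢ² = 0.1076² + 0.2197² + 0.2332² + 0.1883² + 0.2511² = 0.011578 + 0.048268 + 0.054382 + 0.035457 + 0.063051 = 0.212736
Σp_2ᵢ² = 0.2500² + 0.0700² + 0.2600² + 0.2500² + 0.1700² = 0.062500 + 0.004900 + 0.067600 + 0.062500 + 0.028900 = 0.226400
O = 0.192673 / √(0.212736 × 0.226400) = 0.192673 / 0.2194617 = 0.8779

0.88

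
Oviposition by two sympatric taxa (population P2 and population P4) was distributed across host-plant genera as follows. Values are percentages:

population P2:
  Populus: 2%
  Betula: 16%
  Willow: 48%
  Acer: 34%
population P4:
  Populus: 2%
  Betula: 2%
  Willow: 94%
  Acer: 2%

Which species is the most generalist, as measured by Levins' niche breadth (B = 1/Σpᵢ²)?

Convert percentages to proportions (divide by 100).
Σp_P2ᵢ² = 0.02² + 0.16² + 0.48² + 0.34² = 0.0004 + 0.0256 + 0.2304 + 0.1156 = 0.3720
B_P2 = 1 / 0.3720 = 2.6882
Σp_P4ᵢ² = 0.02² + 0.02² + 0.94² + 0.02² = 0.0004 + 0.0004 + 0.8836 + 0.0004 = 0.8848
B_P4 = 1 / 0.8848 = 1.1302
Highest B → broadest niche (most generalist): population P2 (B = 2.69).

population P2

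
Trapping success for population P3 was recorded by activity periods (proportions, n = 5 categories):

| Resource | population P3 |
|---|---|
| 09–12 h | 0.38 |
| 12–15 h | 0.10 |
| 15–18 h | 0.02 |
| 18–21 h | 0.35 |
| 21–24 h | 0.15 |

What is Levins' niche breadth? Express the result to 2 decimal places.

3.34

Σpᵢ² = 0.38² + 0.10² + 0.02² + 0.35² + 0.15² = 0.1444 + 0.0100 + 0.0004 + 0.1225 + 0.0225 = 0.2998
B = 1 / 0.2998 = 3.3356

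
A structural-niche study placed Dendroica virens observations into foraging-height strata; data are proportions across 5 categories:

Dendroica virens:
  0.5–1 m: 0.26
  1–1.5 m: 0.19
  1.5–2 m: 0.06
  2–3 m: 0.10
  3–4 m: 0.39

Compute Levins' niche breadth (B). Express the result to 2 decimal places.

3.71

Σpᵢ² = 0.26² + 0.19² + 0.06² + 0.10² + 0.39² = 0.0676 + 0.0361 + 0.0036 + 0.0100 + 0.1521 = 0.2694
B = 1 / 0.2694 = 3.7120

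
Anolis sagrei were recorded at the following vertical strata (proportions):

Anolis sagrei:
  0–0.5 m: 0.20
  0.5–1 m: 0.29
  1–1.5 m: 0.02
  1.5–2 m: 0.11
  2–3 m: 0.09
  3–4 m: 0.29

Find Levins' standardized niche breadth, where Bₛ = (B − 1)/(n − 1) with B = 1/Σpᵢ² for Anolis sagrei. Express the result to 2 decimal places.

0.67

Σpᵢ² = 0.20² + 0.29² + 0.02² + 0.11² + 0.09² + 0.29² = 0.0400 + 0.0841 + 0.0004 + 0.0121 + 0.0081 + 0.0841 = 0.2288
B = 1 / 0.2288 = 4.3706
Bₛ = (B − 1)/(n − 1) = (4.3706 − 1)/(6 − 1) = 3.3706/5 = 0.6741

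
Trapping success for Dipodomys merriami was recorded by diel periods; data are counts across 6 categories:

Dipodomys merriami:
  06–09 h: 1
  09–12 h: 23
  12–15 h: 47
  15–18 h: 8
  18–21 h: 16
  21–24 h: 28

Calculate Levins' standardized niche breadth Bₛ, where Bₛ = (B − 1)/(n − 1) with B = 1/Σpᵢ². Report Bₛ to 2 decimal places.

0.59

Proportions for Dipodomys merriami (n=123): 1/123=0.0081, 23/123=0.1870, 47/123=0.3821, 8/123=0.0650, 16/123=0.1301, 28/123=0.2276
Σpᵢ² = 0.0081² + 0.1870² + 0.3821² + 0.0650² + 0.1301² + 0.2276² = 0.000066 + 0.034969 + 0.146000 + 0.004225 + 0.016926 + 0.051802 = 0.253988
B = 1 / 0.253988 = 3.9372
Bₛ = (B − 1)/(n − 1) = (3.9372 − 1)/(6 − 1) = 2.9372/5 = 0.5874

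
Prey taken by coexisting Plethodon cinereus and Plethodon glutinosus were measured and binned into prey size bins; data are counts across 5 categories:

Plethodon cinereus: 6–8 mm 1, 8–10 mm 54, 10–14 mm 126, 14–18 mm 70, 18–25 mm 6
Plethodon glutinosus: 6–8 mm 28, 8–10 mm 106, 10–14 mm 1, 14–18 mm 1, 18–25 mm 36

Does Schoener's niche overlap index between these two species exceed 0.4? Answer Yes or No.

No

Proportions for Plethodon cinereus (n=257): 1/257=0.0039, 54/257=0.2101, 126/257=0.4903, 70/257=0.2724, 6/257=0.0233
Proportions for Plethodon glutinosus (n=172): 28/172=0.1628, 106/172=0.6163, 1/172=0.0058, 1/172=0.0058, 36/172=0.2093
Σ|p₁ᵢ − p₂ᵢ| = 0.1589 + 0.4062 + 0.4845 + 0.2666 + 0.1860 = 1.5022
D = 1 − ½ × 1.5022 = 1 − 0.75110 = 0.24890
D = 0.24890 < 0.4 → No.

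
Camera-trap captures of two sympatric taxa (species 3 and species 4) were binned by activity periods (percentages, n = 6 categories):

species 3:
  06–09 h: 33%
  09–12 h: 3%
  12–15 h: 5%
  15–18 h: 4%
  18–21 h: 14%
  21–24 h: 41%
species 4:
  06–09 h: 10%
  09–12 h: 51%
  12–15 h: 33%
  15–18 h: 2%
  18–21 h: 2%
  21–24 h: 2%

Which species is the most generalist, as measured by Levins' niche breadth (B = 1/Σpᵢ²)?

Convert percentages to proportions (divide by 100).
Σp_3ᵢ² = 0.33² + 0.03² + 0.05² + 0.04² + 0.14² + 0.41² = 0.1089 + 0.0009 + 0.0025 + 0.0016 + 0.0196 + 0.1681 = 0.3016
B_3 = 1 / 0.3016 = 3.3156
Σp_4ᵢ² = 0.10² + 0.51² + 0.33² + 0.02² + 0.02² + 0.02² = 0.0100 + 0.2601 + 0.1089 + 0.0004 + 0.0004 + 0.0004 = 0.3802
B_4 = 1 / 0.3802 = 2.6302
Highest B → broadest niche (most generalist): species 3 (B = 3.32).

species 3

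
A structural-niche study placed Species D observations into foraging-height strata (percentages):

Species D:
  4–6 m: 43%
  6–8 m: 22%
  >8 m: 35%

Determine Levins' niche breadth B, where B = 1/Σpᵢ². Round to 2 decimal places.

Convert percentages to proportions (divide by 100).
Σpᵢ² = 0.43² + 0.22² + 0.35² = 0.1849 + 0.0484 + 0.1225 = 0.3558
B = 1 / 0.3558 = 2.8106

2.81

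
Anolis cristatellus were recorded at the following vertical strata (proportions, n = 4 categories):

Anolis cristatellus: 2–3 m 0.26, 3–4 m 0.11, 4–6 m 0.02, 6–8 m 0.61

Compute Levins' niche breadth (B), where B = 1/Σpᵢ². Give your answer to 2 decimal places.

2.21

Σpᵢ² = 0.26² + 0.11² + 0.02² + 0.61² = 0.0676 + 0.0121 + 0.0004 + 0.3721 = 0.4522
B = 1 / 0.4522 = 2.2114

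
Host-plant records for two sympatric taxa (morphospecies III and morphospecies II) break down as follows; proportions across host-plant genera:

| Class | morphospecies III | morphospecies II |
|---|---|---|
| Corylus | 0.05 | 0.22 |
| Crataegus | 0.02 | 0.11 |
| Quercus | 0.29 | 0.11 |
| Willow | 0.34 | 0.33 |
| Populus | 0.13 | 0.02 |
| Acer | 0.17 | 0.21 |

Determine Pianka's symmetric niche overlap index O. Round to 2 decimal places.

0.83

Σ p₁ᵢp₂ᵢ = 0.0110 + 0.0022 + 0.0319 + 0.1122 + 0.0026 + 0.0357 = 0.1956
Σp_1ᵢ² = 0.05² + 0.02² + 0.29² + 0.34² + 0.13² + 0.17² = 0.0025 + 0.0004 + 0.0841 + 0.1156 + 0.0169 + 0.0289 = 0.2484
Σp_2ᵢ² = 0.22² + 0.11² + 0.11² + 0.33² + 0.02² + 0.21² = 0.0484 + 0.0121 + 0.0121 + 0.1089 + 0.0004 + 0.0441 = 0.2260
O = 0.1956 / √(0.2484 × 0.2260) = 0.1956 / 0.23694 = 0.8255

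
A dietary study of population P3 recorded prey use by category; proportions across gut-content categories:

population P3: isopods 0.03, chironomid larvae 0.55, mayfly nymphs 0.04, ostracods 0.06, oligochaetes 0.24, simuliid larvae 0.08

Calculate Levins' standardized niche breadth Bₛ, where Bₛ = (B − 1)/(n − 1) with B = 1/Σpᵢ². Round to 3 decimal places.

Σpᵢ² = 0.03² + 0.55² + 0.04² + 0.06² + 0.24² + 0.08² = 0.0009 + 0.3025 + 0.0016 + 0.0036 + 0.0576 + 0.0064 = 0.3726
B = 1 / 0.3726 = 2.68384
Bₛ = (B − 1)/(n − 1) = (2.68384 − 1)/(6 − 1) = 1.68384/5 = 0.33677

0.337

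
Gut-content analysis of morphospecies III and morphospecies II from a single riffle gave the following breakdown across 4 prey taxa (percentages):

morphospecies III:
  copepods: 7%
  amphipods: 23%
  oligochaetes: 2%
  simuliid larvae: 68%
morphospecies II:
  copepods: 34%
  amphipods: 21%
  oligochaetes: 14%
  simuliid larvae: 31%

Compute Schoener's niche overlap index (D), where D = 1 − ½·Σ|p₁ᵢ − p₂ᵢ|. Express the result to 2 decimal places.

Convert percentages to proportions (divide by 100).
Σ|p₁ᵢ − p₂ᵢ| = 0.27 + 0.02 + 0.12 + 0.37 = 0.78
D = 1 − ½ × 0.78 = 1 − 0.390 = 0.6100

0.61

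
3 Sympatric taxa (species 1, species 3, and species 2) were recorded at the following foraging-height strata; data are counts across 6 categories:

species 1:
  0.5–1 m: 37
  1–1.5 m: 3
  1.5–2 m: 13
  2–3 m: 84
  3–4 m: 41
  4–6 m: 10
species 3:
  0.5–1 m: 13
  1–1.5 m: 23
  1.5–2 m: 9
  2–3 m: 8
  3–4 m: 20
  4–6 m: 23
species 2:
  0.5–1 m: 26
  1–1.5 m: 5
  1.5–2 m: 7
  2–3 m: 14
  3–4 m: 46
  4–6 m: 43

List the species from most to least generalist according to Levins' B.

species 3 > species 2 > species 1

Proportions for species 1 (n=188): 37/188=0.1968, 3/188=0.0160, 13/188=0.0691, 84/188=0.4468, 41/188=0.2181, 10/188=0.0532
Proportions for species 3 (n=96): 13/96=0.1354, 23/96=0.2396, 9/96=0.0938, 8/96=0.0833, 20/96=0.2083, 23/96=0.2396
Proportions for species 2 (n=141): 26/141=0.1844, 5/141=0.0355, 7/141=0.0496, 14/141=0.0993, 46/141=0.3262, 43/141=0.3050
Σp_1ᵢ² = 0.1968² + 0.0160² + 0.0691² + 0.4468² + 0.2181² + 0.0532² = 0.038730 + 0.000256 + 0.004775 + 0.199630 + 0.047568 + 0.002830 = 0.293789
B_1 = 1 / 0.293789 = 3.4038
Σp_3ᵢ² = 0.1354² + 0.2396² + 0.0938² + 0.0833² + 0.2083² + 0.2396² = 0.018333 + 0.057408 + 0.008798 + 0.006939 + 0.043389 + 0.057408 = 0.192275
B_3 = 1 / 0.192275 = 5.2009
Σp_2ᵢ² = 0.1844² + 0.0355² + 0.0496² + 0.0993² + 0.3262² + 0.3050² = 0.034003 + 0.001260 + 0.002460 + 0.009860 + 0.106406 + 0.093025 = 0.247014
B_2 = 1 / 0.247014 = 4.0484
Ranking by B (broadest → narrowest): species 3 (5.20) > species 2 (4.05) > species 1 (3.40)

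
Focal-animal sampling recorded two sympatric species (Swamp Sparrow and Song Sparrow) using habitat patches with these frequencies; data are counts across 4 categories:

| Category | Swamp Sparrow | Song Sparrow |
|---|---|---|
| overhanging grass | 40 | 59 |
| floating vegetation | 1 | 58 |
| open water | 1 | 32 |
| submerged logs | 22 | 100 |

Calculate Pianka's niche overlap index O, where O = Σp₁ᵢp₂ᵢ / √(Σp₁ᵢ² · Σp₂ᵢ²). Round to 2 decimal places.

Proportions for Swamp Sparrow (n=64): 40/64=0.6250, 1/64=0.0156, 1/64=0.0156, 22/64=0.3438
Proportions for Song Sparrow (n=249): 59/249=0.2369, 58/249=0.2329, 32/249=0.1285, 100/249=0.4016
Σ p₁ᵢp₂ᵢ = 0.148063 + 0.003633 + 0.002005 + 0.138070 = 0.291771
Σp_1ᵢ² = 0.6250² + 0.0156² + 0.0156² + 0.3438² = 0.390625 + 0.000243 + 0.000243 + 0.118198 = 0.509309
Σp_2ᵢ² = 0.2369² + 0.2329² + 0.1285² + 0.4016² = 0.056122 + 0.054242 + 0.016512 + 0.161283 = 0.288159
O = 0.291771 / √(0.509309 × 0.288159) = 0.291771 / 0.3830953 = 0.7616

0.76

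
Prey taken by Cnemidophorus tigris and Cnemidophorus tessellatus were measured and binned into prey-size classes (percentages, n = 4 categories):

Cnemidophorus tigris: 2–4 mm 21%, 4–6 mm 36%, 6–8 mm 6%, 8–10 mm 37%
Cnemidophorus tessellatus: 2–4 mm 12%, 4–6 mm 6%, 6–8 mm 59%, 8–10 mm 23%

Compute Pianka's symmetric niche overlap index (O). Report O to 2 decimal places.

0.46

Convert percentages to proportions (divide by 100).
Σ p₁ᵢp₂ᵢ = 0.0252 + 0.0216 + 0.0354 + 0.0851 = 0.1673
Σp_1ᵢ² = 0.21² + 0.36² + 0.06² + 0.37² = 0.0441 + 0.1296 + 0.0036 + 0.1369 = 0.3142
Σp_2ᵢ² = 0.12² + 0.06² + 0.59² + 0.23² = 0.0144 + 0.0036 + 0.3481 + 0.0529 = 0.4190
O = 0.1673 / √(0.3142 × 0.4190) = 0.1673 / 0.36284 = 0.4611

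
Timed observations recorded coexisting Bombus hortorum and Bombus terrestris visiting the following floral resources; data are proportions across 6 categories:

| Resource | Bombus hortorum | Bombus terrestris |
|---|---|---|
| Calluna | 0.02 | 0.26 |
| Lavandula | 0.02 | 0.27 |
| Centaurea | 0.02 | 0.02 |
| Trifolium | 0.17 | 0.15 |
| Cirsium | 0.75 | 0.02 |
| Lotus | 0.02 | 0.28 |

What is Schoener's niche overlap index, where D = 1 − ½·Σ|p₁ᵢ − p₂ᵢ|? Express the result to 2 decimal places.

0.25

Σ|p₁ᵢ − p₂ᵢ| = 0.24 + 0.25 + 0.00 + 0.02 + 0.73 + 0.26 = 1.50
D = 1 − ½ × 1.50 = 1 − 0.750 = 0.2500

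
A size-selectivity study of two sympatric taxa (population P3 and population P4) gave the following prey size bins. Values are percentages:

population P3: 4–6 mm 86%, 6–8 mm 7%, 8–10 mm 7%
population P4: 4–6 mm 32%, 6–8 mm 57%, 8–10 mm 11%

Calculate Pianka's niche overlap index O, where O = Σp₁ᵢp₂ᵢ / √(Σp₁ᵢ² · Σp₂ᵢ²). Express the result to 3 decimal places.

Convert percentages to proportions (divide by 100).
Σ p₁ᵢp₂ᵢ = 0.2752 + 0.0399 + 0.0077 = 0.3228
Σp_1ᵢ² = 0.86² + 0.07² + 0.07² = 0.7396 + 0.0049 + 0.0049 = 0.7494
Σp_2ᵢ² = 0.32² + 0.57² + 0.11² = 0.1024 + 0.3249 + 0.0121 = 0.4394
O = 0.3228 / √(0.7494 × 0.4394) = 0.3228 / 0.573835 = 0.56253

0.563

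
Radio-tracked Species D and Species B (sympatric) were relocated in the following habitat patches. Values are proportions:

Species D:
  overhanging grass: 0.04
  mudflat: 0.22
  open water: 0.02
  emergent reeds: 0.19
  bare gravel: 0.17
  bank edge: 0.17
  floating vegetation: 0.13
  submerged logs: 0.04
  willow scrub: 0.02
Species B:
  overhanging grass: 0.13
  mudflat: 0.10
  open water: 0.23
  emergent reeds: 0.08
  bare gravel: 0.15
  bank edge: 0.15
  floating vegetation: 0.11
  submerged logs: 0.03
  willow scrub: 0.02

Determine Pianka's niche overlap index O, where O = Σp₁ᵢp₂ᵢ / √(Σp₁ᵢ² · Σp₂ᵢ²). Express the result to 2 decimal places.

0.74

Σ p₁ᵢp₂ᵢ = 0.0052 + 0.0220 + 0.0046 + 0.0152 + 0.0255 + 0.0255 + 0.0143 + 0.0012 + 0.0004 = 0.1139
Σp_1ᵢ² = 0.04² + 0.22² + 0.02² + 0.19² + 0.17² + 0.17² + 0.13² + 0.04² + 0.02² = 0.0016 + 0.0484 + 0.0004 + 0.0361 + 0.0289 + 0.0289 + 0.0169 + 0.0016 + 0.0004 = 0.1632
Σp_2ᵢ² = 0.13² + 0.10² + 0.23² + 0.08² + 0.15² + 0.15² + 0.11² + 0.03² + 0.02² = 0.0169 + 0.0100 + 0.0529 + 0.0064 + 0.0225 + 0.0225 + 0.0121 + 0.0009 + 0.0004 = 0.1446
O = 0.1139 / √(0.1632 × 0.1446) = 0.1139 / 0.15362 = 0.7414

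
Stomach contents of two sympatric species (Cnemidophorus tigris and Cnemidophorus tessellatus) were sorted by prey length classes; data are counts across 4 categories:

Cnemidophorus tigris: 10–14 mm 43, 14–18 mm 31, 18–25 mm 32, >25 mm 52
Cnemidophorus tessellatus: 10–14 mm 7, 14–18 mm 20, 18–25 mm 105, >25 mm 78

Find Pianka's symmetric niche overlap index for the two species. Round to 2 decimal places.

0.78

Proportions for Cnemidophorus tigris (n=158): 43/158=0.2722, 31/158=0.1962, 32/158=0.2025, 52/158=0.3291
Proportions for Cnemidophorus tessellatus (n=210): 7/210=0.0333, 20/210=0.0952, 105/210=0.5000, 78/210=0.3714
Σ p₁ᵢp₂ᵢ = 0.009064 + 0.018678 + 0.101250 + 0.122228 = 0.251220
Σp_1ᵢ² = 0.2722² + 0.1962² + 0.2025² + 0.3291² = 0.074093 + 0.038494 + 0.041006 + 0.108307 = 0.261900
Σp_2ᵢ² = 0.0333² + 0.0952² + 0.5000² + 0.3714² = 0.001109 + 0.009063 + 0.250000 + 0.137938 = 0.398110
O = 0.251220 / √(0.261900 × 0.398110) = 0.251220 / 0.3229009 = 0.7780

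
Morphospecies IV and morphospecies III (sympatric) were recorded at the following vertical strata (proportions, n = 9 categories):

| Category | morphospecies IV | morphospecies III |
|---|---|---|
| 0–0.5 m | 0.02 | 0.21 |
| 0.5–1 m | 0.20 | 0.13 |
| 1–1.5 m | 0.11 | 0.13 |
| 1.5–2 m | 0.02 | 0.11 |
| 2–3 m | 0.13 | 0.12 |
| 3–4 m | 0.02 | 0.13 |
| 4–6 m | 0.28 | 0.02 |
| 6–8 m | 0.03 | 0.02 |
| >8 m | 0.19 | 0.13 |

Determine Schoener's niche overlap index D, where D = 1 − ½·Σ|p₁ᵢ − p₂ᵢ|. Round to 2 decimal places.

0.59

Σ|p₁ᵢ − p₂ᵢ| = 0.19 + 0.07 + 0.02 + 0.09 + 0.01 + 0.11 + 0.26 + 0.01 + 0.06 = 0.82
D = 1 − ½ × 0.82 = 1 − 0.410 = 0.5900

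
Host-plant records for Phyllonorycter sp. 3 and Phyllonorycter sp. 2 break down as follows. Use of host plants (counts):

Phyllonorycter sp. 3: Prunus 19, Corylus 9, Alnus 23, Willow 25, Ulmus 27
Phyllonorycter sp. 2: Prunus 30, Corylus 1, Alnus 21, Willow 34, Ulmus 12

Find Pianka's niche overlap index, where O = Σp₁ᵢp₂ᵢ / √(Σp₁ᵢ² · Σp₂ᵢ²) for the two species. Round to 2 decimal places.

0.90

Proportions for Phyllonorycter sp. 3 (n=103): 19/103=0.1845, 9/103=0.0874, 23/103=0.2233, 25/103=0.2427, 27/103=0.2621
Proportions for Phyllonorycter sp. 2 (n=98): 30/98=0.3061, 1/98=0.0102, 21/98=0.2143, 34/98=0.3469, 12/98=0.1224
Σ p₁ᵢp₂ᵢ = 0.056475 + 0.000891 + 0.047853 + 0.084193 + 0.032081 = 0.221493
Σp_1ᵢ² = 0.1845² + 0.0874² + 0.2233² + 0.2427² + 0.2621² = 0.034040 + 0.007639 + 0.049863 + 0.058903 + 0.068696 = 0.219141
Σp_2ᵢ² = 0.3061² + 0.0102² + 0.2143² + 0.3469² + 0.1224² = 0.093697 + 0.000104 + 0.045924 + 0.120340 + 0.014982 = 0.275047
O = 0.221493 / √(0.219141 × 0.275047) = 0.221493 / 0.2455078 = 0.9022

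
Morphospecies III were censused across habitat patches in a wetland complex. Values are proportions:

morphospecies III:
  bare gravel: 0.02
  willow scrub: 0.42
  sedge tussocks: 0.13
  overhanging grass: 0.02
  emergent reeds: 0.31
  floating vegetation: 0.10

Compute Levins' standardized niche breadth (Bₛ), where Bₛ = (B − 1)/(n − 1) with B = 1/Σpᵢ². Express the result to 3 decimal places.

Σpᵢ² = 0.02² + 0.42² + 0.13² + 0.02² + 0.31² + 0.10² = 0.0004 + 0.1764 + 0.0169 + 0.0004 + 0.0961 + 0.0100 = 0.3002
B = 1 / 0.3002 = 3.33111
Bₛ = (B − 1)/(n − 1) = (3.33111 − 1)/(6 − 1) = 2.33111/5 = 0.46622

0.466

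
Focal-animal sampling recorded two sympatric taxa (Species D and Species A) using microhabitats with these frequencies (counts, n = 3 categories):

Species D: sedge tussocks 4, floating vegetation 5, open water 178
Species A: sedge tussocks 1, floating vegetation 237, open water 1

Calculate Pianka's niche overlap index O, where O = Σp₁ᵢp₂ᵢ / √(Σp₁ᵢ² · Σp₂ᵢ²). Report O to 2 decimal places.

Proportions for Species D (n=187): 4/187=0.0214, 5/187=0.0267, 178/187=0.9519
Proportions for Species A (n=239): 1/239=0.0042, 237/239=0.9916, 1/239=0.0042
Σ p₁ᵢp₂ᵢ = 0.000090 + 0.026476 + 0.003998 = 0.030564
Σp_1ᵢ² = 0.0214² + 0.0267² + 0.9519² = 0.000458 + 0.000713 + 0.906114 = 0.907285
Σp_2ᵢ² = 0.0042² + 0.9916² + 0.0042² = 0.000018 + 0.983271 + 0.000018 = 0.983307
O = 0.030564 / √(0.907285 × 0.983307) = 0.030564 / 0.9445315 = 0.0324

0.03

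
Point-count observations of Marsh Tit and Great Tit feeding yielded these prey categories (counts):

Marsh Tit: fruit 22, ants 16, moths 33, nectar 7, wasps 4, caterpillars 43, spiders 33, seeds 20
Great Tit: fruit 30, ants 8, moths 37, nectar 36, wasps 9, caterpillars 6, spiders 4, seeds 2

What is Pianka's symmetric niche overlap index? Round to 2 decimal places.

0.61

Proportions for Marsh Tit (n=178): 22/178=0.1236, 16/178=0.0899, 33/178=0.1854, 7/178=0.0393, 4/178=0.0225, 43/178=0.2416, 33/178=0.1854, 20/178=0.1124
Proportions for Great Tit (n=132): 30/132=0.2273, 8/132=0.0606, 37/132=0.2803, 36/132=0.2727, 9/132=0.0682, 6/132=0.0455, 4/132=0.0303, 2/132=0.0152
Σ p₁ᵢp₂ᵢ = 0.028094 + 0.005448 + 0.051968 + 0.010717 + 0.001535 + 0.010993 + 0.005618 + 0.001708 = 0.116081
Σp_1ᵢ² = 0.1236² + 0.0899² + 0.1854² + 0.0393² + 0.0225² + 0.2416² + 0.1854² + 0.1124² = 0.015277 + 0.008082 + 0.034373 + 0.001544 + 0.000506 + 0.058371 + 0.034373 + 0.012634 = 0.165160
Σp_2ᵢ² = 0.2273² + 0.0606² + 0.2803² + 0.2727² + 0.0682² + 0.0455² + 0.0303² + 0.0152² = 0.051665 + 0.003672 + 0.078568 + 0.074365 + 0.004651 + 0.002070 + 0.000918 + 0.000231 = 0.216140
O = 0.116081 / √(0.165160 × 0.216140) = 0.116081 / 0.1889383 = 0.6144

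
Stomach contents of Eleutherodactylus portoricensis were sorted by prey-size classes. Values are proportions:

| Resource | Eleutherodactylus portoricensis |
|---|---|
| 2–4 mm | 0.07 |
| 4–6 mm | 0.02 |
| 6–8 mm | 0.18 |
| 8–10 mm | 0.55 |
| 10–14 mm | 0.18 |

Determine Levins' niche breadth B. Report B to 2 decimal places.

2.68

Σpᵢ² = 0.07² + 0.02² + 0.18² + 0.55² + 0.18² = 0.0049 + 0.0004 + 0.0324 + 0.3025 + 0.0324 = 0.3726
B = 1 / 0.3726 = 2.6838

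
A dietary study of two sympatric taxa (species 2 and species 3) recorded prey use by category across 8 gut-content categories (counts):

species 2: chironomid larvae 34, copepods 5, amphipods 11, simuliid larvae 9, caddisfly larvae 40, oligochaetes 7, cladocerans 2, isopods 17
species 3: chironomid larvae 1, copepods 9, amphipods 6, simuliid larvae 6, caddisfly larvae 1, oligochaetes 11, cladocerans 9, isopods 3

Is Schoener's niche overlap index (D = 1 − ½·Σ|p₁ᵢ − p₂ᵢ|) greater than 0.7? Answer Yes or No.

No

Proportions for species 2 (n=125): 34/125=0.2720, 5/125=0.0400, 11/125=0.0880, 9/125=0.0720, 40/125=0.3200, 7/125=0.0560, 2/125=0.0160, 17/125=0.1360
Proportions for species 3 (n=46): 1/46=0.0217, 9/46=0.1957, 6/46=0.1304, 6/46=0.1304, 1/46=0.0217, 11/46=0.2391, 9/46=0.1957, 3/46=0.0652
Σ|p₁ᵢ − p₂ᵢ| = 0.2503 + 0.1557 + 0.0424 + 0.0584 + 0.2983 + 0.1831 + 0.1797 + 0.0708 = 1.2387
D = 1 − ½ × 1.2387 = 1 − 0.61935 = 0.38065
D = 0.38065 < 0.7 → No.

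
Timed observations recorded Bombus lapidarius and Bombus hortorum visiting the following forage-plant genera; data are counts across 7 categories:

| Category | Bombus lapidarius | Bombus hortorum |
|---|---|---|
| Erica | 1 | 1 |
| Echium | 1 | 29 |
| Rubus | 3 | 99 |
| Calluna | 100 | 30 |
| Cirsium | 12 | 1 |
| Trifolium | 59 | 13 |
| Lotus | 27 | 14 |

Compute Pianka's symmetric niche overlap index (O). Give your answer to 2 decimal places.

Proportions for Bombus lapidarius (n=203): 1/203=0.0049, 1/203=0.0049, 3/203=0.0148, 100/203=0.4926, 12/203=0.0591, 59/203=0.2906, 27/203=0.1330
Proportions for Bombus hortorum (n=187): 1/187=0.0053, 29/187=0.1551, 99/187=0.5294, 30/187=0.1604, 1/187=0.0053, 13/187=0.0695, 14/187=0.0749
Σ p₁ᵢp₂ᵢ = 0.000026 + 0.000760 + 0.007835 + 0.079013 + 0.000313 + 0.020197 + 0.009962 = 0.118106
Σp_1ᵢ² = 0.0049² + 0.0049² + 0.0148² + 0.4926² + 0.0591² + 0.2906² + 0.1330² = 0.000024 + 0.000024 + 0.000219 + 0.242655 + 0.003493 + 0.084448 + 0.017689 = 0.348552
Σp_2ᵢ² = 0.0053² + 0.1551² + 0.5294² + 0.1604² + 0.0053² + 0.0695² + 0.0749² = 0.000028 + 0.024056 + 0.280264 + 0.025728 + 0.000028 + 0.004830 + 0.005610 = 0.340544
O = 0.118106 / √(0.348552 × 0.340544) = 0.118106 / 0.3445247 = 0.3428

0.34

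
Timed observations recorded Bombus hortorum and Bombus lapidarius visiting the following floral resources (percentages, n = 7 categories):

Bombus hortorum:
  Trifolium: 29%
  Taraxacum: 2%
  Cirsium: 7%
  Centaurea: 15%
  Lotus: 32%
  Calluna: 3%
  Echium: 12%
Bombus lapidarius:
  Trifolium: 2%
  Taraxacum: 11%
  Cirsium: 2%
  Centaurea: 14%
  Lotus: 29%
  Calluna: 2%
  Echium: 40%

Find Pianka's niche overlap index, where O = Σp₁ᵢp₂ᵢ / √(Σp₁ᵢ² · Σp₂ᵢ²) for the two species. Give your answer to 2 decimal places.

Convert percentages to proportions (divide by 100).
Σ p₁ᵢp₂ᵢ = 0.0058 + 0.0022 + 0.0014 + 0.0210 + 0.0928 + 0.0006 + 0.0480 = 0.1718
Σp_1ᵢ² = 0.29² + 0.02² + 0.07² + 0.15² + 0.32² + 0.03² + 0.12² = 0.0841 + 0.0004 + 0.0049 + 0.0225 + 0.1024 + 0.0009 + 0.0144 = 0.2296
Σp_2ᵢ² = 0.02² + 0.11² + 0.02² + 0.14² + 0.29² + 0.02² + 0.40² = 0.0004 + 0.0121 + 0.0004 + 0.0196 + 0.0841 + 0.0004 + 0.1600 = 0.2770
O = 0.1718 / √(0.2296 × 0.2770) = 0.1718 / 0.25219 = 0.6812

0.68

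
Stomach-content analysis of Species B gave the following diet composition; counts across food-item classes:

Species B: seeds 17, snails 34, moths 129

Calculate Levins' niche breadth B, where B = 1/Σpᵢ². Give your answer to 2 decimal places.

1.79

Proportions for Species B (n=180): 17/180=0.0944, 34/180=0.1889, 129/180=0.7167
Σpᵢ² = 0.0944² + 0.1889² + 0.7167² = 0.008911 + 0.035683 + 0.513659 = 0.558253
B = 1 / 0.558253 = 1.7913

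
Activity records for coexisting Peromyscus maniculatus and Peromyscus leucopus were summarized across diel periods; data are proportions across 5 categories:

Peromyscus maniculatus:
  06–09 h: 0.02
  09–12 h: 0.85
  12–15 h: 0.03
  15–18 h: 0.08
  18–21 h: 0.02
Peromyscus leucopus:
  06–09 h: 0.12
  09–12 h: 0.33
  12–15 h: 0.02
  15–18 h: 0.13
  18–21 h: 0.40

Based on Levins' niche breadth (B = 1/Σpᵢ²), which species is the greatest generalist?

Σp_maniᵢ² = 0.02² + 0.85² + 0.03² + 0.08² + 0.02² = 0.0004 + 0.7225 + 0.0009 + 0.0064 + 0.0004 = 0.7306
B_mani = 1 / 0.7306 = 1.3687
Σp_leucᵢ² = 0.12² + 0.33² + 0.02² + 0.13² + 0.40² = 0.0144 + 0.1089 + 0.0004 + 0.0169 + 0.1600 = 0.3006
B_leuc = 1 / 0.3006 = 3.3267
Highest B → broadest niche (most generalist): Peromyscus leucopus (B = 3.33).

Peromyscus leucopus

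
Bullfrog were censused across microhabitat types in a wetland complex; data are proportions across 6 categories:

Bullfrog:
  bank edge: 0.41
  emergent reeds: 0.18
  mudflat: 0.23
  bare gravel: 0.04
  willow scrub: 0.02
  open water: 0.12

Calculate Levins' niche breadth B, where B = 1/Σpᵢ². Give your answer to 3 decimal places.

3.706

Σpᵢ² = 0.41² + 0.18² + 0.23² + 0.04² + 0.02² + 0.12² = 0.1681 + 0.0324 + 0.0529 + 0.0016 + 0.0004 + 0.0144 = 0.2698
B = 1 / 0.2698 = 3.70645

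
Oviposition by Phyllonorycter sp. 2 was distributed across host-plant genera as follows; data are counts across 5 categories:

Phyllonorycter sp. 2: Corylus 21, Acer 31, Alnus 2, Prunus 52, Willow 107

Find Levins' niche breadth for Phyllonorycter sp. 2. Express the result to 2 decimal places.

Proportions for Phyllonorycter sp. 2 (n=213): 21/213=0.0986, 31/213=0.1455, 2/213=0.0094, 52/213=0.2441, 107/213=0.5023
Σpᵢ² = 0.0986² + 0.1455² + 0.0094² + 0.2441² + 0.5023² = 0.009722 + 0.021170 + 0.000088 + 0.059585 + 0.252305 = 0.342870
B = 1 / 0.342870 = 2.9166

2.92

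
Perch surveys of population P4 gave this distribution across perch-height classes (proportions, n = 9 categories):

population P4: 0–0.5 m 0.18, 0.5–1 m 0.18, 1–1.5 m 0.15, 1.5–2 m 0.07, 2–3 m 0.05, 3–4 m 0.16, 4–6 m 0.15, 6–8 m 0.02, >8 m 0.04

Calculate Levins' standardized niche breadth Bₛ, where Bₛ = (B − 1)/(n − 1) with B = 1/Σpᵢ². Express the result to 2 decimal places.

0.74

Σpᵢ² = 0.18² + 0.18² + 0.15² + 0.07² + 0.05² + 0.16² + 0.15² + 0.02² + 0.04² = 0.0324 + 0.0324 + 0.0225 + 0.0049 + 0.0025 + 0.0256 + 0.0225 + 0.0004 + 0.0016 = 0.1448
B = 1 / 0.1448 = 6.9061
Bₛ = (B − 1)/(n − 1) = (6.9061 − 1)/(9 − 1) = 5.9061/8 = 0.7383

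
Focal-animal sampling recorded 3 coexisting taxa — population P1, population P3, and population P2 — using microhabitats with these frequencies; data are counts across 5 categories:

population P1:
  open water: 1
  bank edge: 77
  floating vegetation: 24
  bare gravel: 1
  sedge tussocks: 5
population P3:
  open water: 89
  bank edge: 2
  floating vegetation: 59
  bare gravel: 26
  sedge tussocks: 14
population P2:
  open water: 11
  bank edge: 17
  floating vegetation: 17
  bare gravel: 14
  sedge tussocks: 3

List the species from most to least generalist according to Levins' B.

population P2 > population P3 > population P1

Proportions for population P1 (n=108): 1/108=0.0093, 77/108=0.7130, 24/108=0.2222, 1/108=0.0093, 5/108=0.0463
Proportions for population P3 (n=190): 89/190=0.4684, 2/190=0.0105, 59/190=0.3105, 26/190=0.1368, 14/190=0.0737
Proportions for population P2 (n=62): 11/62=0.1774, 17/62=0.2742, 17/62=0.2742, 14/62=0.2258, 3/62=0.0484
Σp_P1ᵢ² = 0.0093² + 0.7130² + 0.2222² + 0.0093² + 0.0463² = 0.000086 + 0.508369 + 0.049373 + 0.000086 + 0.002144 = 0.560058
B_P1 = 1 / 0.560058 = 1.7855
Σp_P3ᵢ² = 0.4684² + 0.0105² + 0.3105² + 0.1368² + 0.0737² = 0.219399 + 0.000110 + 0.096410 + 0.018714 + 0.005432 = 0.340065
B_P3 = 1 / 0.340065 = 2.9406
Σp_P2ᵢ² = 0.1774² + 0.2742² + 0.2742² + 0.2258² + 0.0484² = 0.031471 + 0.075186 + 0.075186 + 0.050986 + 0.002343 = 0.235172
B_P2 = 1 / 0.235172 = 4.2522
Ranking by B (broadest → narrowest): population P2 (4.25) > population P3 (2.94) > population P1 (1.79)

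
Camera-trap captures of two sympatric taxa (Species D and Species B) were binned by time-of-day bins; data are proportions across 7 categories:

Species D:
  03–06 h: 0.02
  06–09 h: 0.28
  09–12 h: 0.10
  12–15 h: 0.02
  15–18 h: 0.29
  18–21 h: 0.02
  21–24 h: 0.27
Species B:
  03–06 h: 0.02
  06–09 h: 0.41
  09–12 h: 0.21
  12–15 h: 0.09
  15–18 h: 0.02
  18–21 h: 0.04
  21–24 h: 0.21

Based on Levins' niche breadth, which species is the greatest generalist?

Species D

Σp_Dᵢ² = 0.02² + 0.28² + 0.10² + 0.02² + 0.29² + 0.02² + 0.27² = 0.0004 + 0.0784 + 0.0100 + 0.0004 + 0.0841 + 0.0004 + 0.0729 = 0.2466
B_D = 1 / 0.2466 = 4.0552
Σp_Bᵢ² = 0.02² + 0.41² + 0.21² + 0.09² + 0.02² + 0.04² + 0.21² = 0.0004 + 0.1681 + 0.0441 + 0.0081 + 0.0004 + 0.0016 + 0.0441 = 0.2668
B_B = 1 / 0.2668 = 3.7481
Highest B → broadest niche (most generalist): Species D (B = 4.06).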